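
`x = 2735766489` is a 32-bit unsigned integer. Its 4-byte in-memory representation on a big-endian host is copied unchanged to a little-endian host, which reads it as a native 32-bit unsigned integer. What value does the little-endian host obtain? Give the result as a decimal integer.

3648721059

2735766489 in 32-bit hexadecimal is 0xA3107BD9.
Stored big-endian, the bytes at ascending addresses are A3 10 7B D9.
Read back as little-endian, the first byte is least significant, giving 0xD97B10A3.
0xD97B10A3 = 3648721059.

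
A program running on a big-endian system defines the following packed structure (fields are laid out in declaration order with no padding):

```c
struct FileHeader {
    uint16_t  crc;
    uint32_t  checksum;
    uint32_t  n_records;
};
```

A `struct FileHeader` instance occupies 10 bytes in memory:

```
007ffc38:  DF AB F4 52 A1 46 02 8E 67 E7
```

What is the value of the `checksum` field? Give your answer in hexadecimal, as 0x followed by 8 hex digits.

`checksum` follows `crc` (2 bytes), so it starts at byte offset 2 and occupies 4 bytes.
Bytes at offsets 2..5: F4 52 A1 46.
In big-endian order the high byte comes first in memory.
The bytes are already most-significant first: 0xF452A146.

0xF452A146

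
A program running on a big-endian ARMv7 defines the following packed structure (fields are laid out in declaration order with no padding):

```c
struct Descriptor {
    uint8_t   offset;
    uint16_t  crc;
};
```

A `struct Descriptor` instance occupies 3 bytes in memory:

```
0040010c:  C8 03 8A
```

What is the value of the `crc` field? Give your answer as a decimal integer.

`crc` follows `offset` (1 byte), so it starts at byte offset 1 and occupies 2 bytes.
Bytes at offsets 1..2: 03 8A.
In big-endian order the high byte comes first in memory.
The bytes are already most-significant first: 0x038A.
0x038A = 906.

906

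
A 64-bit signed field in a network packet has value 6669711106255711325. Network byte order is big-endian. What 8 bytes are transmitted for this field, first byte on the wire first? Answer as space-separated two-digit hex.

6669711106255711325 in hexadecimal, padded to 64 bits, is 0x5C8F92E9DAD96C5D.
Split into bytes (most-significant first): 5C 8F 92 E9 DA D9 6C 5D.
In big-endian order the high byte comes first in memory.
So the memory order matches the most-significant-first order: 5C 8F 92 E9 DA D9 6C 5D.

5C 8F 92 E9 DA D9 6C 5D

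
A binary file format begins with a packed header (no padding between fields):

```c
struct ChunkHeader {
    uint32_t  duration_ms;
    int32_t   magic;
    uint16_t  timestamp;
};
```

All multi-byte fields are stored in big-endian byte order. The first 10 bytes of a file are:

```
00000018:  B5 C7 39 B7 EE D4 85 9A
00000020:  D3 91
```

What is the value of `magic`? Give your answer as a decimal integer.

`magic` follows `duration_ms` (4 bytes), so it starts at byte offset 4 and occupies 4 bytes.
Bytes at offsets 4..7: EE D4 85 9A.
Big-endian stores the most-significant byte at the lowest address.
The bytes are already most-significant first: 0xEED4859A.
Top bit is set, so as a signed 32-bit value this is 0xEED4859A − 2^32 = -288062054.

-288062054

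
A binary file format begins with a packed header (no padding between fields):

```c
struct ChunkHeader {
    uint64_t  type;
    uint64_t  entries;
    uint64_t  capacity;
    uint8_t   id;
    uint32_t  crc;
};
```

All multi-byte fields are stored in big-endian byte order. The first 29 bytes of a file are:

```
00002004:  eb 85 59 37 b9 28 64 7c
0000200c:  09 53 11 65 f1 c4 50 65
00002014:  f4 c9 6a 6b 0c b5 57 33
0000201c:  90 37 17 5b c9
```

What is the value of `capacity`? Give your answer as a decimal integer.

17638746423580514099

`capacity` follows `type` (8 B), `entries` (8 B), so it starts at offset 8 + 8 = 16 and occupies 8 bytes.
Bytes at offsets 16..23: F4 C9 6A 6B 0C B5 57 33.
Big-endian: lowest address holds the most-significant byte.
The bytes are already most-significant first: 0xF4C96A6B0CB55733.
0xF4C96A6B0CB55733 = 17638746423580514099.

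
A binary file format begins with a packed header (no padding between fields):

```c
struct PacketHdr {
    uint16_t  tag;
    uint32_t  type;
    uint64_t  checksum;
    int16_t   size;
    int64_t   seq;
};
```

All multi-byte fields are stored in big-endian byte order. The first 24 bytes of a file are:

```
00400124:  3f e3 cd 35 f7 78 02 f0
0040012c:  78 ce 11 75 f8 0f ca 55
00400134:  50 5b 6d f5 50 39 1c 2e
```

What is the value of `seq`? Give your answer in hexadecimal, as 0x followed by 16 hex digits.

0x505B6DF550391C2E

`seq` follows `tag` (2 B), `type` (4 B), `checksum` (8 B), `size` (2 B), so it starts at offset 2 + 4 + 8 + 2 = 16 and occupies 8 bytes.
Bytes at offsets 16..23: 50 5B 6D F5 50 39 1C 2E.
Big-endian stores the most-significant byte at the lowest address.
The bytes are already most-significant first: 0x505B6DF550391C2E.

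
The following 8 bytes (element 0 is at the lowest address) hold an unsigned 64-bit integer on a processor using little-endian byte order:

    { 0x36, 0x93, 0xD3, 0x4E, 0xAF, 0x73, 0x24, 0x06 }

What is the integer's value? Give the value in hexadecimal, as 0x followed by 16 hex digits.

0x062473AF4ED39336

In little-endian order the low byte comes first in memory.
Reassemble most-significant byte first: 06 24 73 AF 4E D3 93 36 → 0x062473AF4ED39336.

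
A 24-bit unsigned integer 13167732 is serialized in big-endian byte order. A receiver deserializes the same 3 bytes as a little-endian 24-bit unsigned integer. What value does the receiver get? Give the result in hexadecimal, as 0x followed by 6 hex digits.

0x74ECC8

13167732 in 24-bit hexadecimal is 0xC8EC74.
Stored big-endian, the bytes at ascending addresses are C8 EC 74.
Read back as little-endian, the first byte is least significant, giving 0x74ECC8.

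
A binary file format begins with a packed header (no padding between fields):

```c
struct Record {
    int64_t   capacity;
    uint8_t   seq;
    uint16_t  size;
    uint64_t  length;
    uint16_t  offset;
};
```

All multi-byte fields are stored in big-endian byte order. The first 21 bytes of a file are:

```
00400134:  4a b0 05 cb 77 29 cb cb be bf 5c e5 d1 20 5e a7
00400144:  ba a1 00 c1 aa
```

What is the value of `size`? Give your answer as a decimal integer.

48988

`size` follows `capacity` (8 B), `seq` (1 B), so it starts at offset 8 + 1 = 9 and occupies 2 bytes.
Bytes at offsets 9..10: BF 5C.
Big-endian stores the most-significant byte at the lowest address.
The bytes are already most-significant first: 0xBF5C.
0xBF5C = 48988.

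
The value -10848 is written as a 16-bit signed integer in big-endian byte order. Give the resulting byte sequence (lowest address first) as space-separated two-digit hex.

D5 A0

Two's complement of -10848 in 16 bits: 10848 = 0x2A60; invert → 0xD59F; add 1 → 0xD5A0.
Split into bytes (most-significant first): D5 A0.
Big-endian: lowest address holds the most-significant byte.
So the memory order matches the most-significant-first order: D5 A0.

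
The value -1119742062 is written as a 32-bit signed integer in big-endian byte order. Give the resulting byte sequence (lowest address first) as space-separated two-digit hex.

Two's complement of -1119742062 in 32 bits: 1119742062 = 0x42BDE86E; invert → 0xBD421791; add 1 → 0xBD421792.
Split into bytes (most-significant first): BD 42 17 92.
Big-endian stores the most-significant byte at the lowest address.
So the memory order matches the most-significant-first order: BD 42 17 92.

BD 42 17 92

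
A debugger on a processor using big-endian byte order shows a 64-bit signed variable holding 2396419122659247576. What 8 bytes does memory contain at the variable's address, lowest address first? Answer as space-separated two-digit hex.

2396419122659247576 in hexadecimal, padded to 64 bits, is 0x2141CA7ECB0EC5D8.
Split into bytes (most-significant first): 21 41 CA 7E CB 0E C5 D8.
Big-endian: lowest address holds the most-significant byte.
So the memory order matches the most-significant-first order: 21 41 CA 7E CB 0E C5 D8.

21 41 CA 7E CB 0E C5 D8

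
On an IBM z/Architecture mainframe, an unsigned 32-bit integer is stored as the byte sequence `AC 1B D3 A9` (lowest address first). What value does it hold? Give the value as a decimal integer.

In big-endian order the high byte comes first in memory.
The bytes are already most-significant first: 0xAC1BD3A9.
0xAC1BD3A9 = 2887504809.

2887504809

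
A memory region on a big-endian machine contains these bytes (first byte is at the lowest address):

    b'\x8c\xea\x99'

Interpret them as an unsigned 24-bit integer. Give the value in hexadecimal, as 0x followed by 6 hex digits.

In big-endian order the high byte comes first in memory.
The bytes are already most-significant first: 0x8CEA99.

0x8CEA99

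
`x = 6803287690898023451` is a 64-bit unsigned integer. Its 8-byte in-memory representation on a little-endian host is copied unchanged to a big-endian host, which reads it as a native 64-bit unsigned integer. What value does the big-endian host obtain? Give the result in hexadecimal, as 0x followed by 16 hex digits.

6803287690898023451 in 64-bit hexadecimal is 0x5E6A221C08C3A41B.
Stored little-endian, the bytes at ascending addresses are 1B A4 C3 08 1C 22 6A 5E.
Read back as big-endian, the last byte is least significant, giving 0x1BA4C3081C226A5E.

0x1BA4C3081C226A5E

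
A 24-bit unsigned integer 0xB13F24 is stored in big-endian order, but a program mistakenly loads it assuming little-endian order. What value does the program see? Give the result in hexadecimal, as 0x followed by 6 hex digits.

0x243FB1

Stored big-endian, the bytes at ascending addresses are B1 3F 24.
Read back as little-endian, the first byte is least significant, giving 0x243FB1.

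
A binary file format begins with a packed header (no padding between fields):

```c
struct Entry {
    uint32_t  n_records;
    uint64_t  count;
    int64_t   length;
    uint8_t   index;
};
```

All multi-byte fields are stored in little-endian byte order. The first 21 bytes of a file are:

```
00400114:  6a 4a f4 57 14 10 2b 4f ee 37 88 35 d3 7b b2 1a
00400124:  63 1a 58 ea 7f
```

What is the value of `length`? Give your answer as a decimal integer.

-1560468257931887661

`length` follows `n_records` (4 B), `count` (8 B), so it starts at offset 4 + 8 = 12 and occupies 8 bytes.
Bytes at offsets 12..19: D3 7B B2 1A 63 1A 58 EA.
Little-endian stores the least-significant byte at the lowest address.
Reassemble most-significant byte first: EA 58 1A 63 1A B2 7B D3 → 0xEA581A631AB27BD3.
Top bit is set, so as a signed 64-bit value this is 0xEA581A631AB27BD3 − 2^64 = -1560468257931887661.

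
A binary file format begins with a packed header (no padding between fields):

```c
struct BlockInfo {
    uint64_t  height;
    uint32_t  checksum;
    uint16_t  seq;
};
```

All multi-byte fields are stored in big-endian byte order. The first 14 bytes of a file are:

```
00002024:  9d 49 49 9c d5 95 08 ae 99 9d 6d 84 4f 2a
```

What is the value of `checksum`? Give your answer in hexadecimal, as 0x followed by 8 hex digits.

`checksum` follows `height` (8 bytes), so it starts at byte offset 8 and occupies 4 bytes.
Bytes at offsets 8..11: 99 9D 6D 84.
Big-endian stores the most-significant byte at the lowest address.
The bytes are already most-significant first: 0x999D6D84.

0x999D6D84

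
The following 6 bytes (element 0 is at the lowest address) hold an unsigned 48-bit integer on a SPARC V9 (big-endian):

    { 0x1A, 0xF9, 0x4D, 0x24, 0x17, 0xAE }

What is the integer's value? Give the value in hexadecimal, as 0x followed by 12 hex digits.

In big-endian order the high byte comes first in memory.
The bytes are already most-significant first: 0x1AF94D2417AE.

0x1AF94D2417AE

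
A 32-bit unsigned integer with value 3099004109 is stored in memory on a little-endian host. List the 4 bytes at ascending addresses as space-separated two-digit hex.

3099004109 in hexadecimal, padded to 32 bits, is 0xB8B70CCD.
Split into bytes (most-significant first): B8 B7 0C CD.
Little-endian stores the least-significant byte at the lowest address.
So at ascending addresses the bytes are CD 0C B7 B8.

CD 0C B7 B8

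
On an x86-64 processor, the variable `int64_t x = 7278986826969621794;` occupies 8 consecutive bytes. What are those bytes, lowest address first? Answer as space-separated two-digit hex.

22 A5 45 12 F4 27 04 65

7278986826969621794 in hexadecimal, padded to 64 bits, is 0x650427F41245A522.
Split into bytes (most-significant first): 65 04 27 F4 12 45 A5 22.
Little-endian stores the least-significant byte at the lowest address.
So at ascending addresses the bytes are 22 A5 45 12 F4 27 04 65.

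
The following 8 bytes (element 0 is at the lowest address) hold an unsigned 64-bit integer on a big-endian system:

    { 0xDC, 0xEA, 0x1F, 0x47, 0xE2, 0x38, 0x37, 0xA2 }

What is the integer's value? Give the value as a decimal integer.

15918570226492913570

Big-endian stores the most-significant byte at the lowest address.
The bytes are already most-significant first: 0xDCEA1F47E23837A2.
0xDCEA1F47E23837A2 = 15918570226492913570.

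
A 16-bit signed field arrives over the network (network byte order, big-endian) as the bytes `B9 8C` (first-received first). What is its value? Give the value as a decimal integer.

In big-endian order the high byte comes first in memory.
The bytes are already most-significant first: 0xB98C.
Top bit is set, so as a signed 16-bit value this is 0xB98C − 2^16 = -18036.

-18036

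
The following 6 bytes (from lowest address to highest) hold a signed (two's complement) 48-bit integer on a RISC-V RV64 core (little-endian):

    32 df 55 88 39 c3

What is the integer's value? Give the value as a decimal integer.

Little-endian: lowest address holds the least-significant byte.
Reassemble most-significant byte first: C3 39 88 55 DF 32 → 0xC3398855DF32.
Top bit is set, so as a signed 48-bit value this is 0xC3398855DF32 − 2^48 = -66823108829390.

-66823108829390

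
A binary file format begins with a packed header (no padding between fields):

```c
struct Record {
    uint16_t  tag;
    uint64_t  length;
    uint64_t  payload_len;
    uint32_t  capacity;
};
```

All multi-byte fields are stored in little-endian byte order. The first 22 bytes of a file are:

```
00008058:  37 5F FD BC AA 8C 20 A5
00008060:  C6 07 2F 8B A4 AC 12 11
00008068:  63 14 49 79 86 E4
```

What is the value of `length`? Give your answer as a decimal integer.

560316762871741693

`length` follows `tag` (2 bytes), so it starts at byte offset 2 and occupies 8 bytes.
Bytes at offsets 2..9: FD BC AA 8C 20 A5 C6 07.
Little-endian: lowest address holds the least-significant byte.
Reassemble most-significant byte first: 07 C6 A5 20 8C AA BC FD → 0x07C6A5208CAABCFD.
0x07C6A5208CAABCFD = 560316762871741693.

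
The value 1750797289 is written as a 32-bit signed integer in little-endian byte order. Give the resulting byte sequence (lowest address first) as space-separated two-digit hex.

E9 0B 5B 68

1750797289 in hexadecimal, padded to 32 bits, is 0x685B0BE9.
Split into bytes (most-significant first): 68 5B 0B E9.
Little-endian stores the least-significant byte at the lowest address.
So at ascending addresses the bytes are E9 0B 5B 68.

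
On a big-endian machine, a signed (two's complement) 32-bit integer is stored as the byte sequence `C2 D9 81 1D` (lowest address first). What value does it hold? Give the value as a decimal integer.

Big-endian stores the most-significant byte at the lowest address.
The bytes are already most-significant first: 0xC2D9811D.
Top bit is set, so as a signed 32-bit value this is 0xC2D9811D − 2^32 = -1025933027.

-1025933027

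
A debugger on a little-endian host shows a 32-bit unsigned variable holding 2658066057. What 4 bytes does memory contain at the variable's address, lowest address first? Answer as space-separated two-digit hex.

89 DE 6E 9E

2658066057 in hexadecimal, padded to 32 bits, is 0x9E6EDE89.
Split into bytes (most-significant first): 9E 6E DE 89.
Little-endian stores the least-significant byte at the lowest address.
So at ascending addresses the bytes are 89 DE 6E 9E.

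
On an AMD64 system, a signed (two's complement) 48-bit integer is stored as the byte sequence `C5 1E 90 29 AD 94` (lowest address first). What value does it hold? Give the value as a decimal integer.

-118003529146683

Little-endian stores the least-significant byte at the lowest address.
Reassemble most-significant byte first: 94 AD 29 90 1E C5 → 0x94AD29901EC5.
Top bit is set, so as a signed 48-bit value this is 0x94AD29901EC5 − 2^48 = -118003529146683.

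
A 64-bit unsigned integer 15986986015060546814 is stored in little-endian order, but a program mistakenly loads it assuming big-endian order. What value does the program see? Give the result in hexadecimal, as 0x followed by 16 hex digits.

0xFE54D2F8132FDDDD

15986986015060546814 in 64-bit hexadecimal is 0xDDDD2F13F8D254FE.
Stored little-endian, the bytes at ascending addresses are FE 54 D2 F8 13 2F DD DD.
Read back as big-endian, the last byte is least significant, giving 0xFE54D2F8132FDDDD.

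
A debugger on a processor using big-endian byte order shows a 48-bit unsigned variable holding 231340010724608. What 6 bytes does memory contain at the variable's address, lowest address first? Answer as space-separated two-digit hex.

D2 67 0B 29 5D 00

231340010724608 in hexadecimal, padded to 48 bits, is 0xD2670B295D00.
Split into bytes (most-significant first): D2 67 0B 29 5D 00.
In big-endian order the high byte comes first in memory.
So the memory order matches the most-significant-first order: D2 67 0B 29 5D 00.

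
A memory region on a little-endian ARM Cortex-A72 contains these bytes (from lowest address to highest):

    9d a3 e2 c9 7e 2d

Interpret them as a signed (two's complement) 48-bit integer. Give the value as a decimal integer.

50022576202653

Little-endian stores the least-significant byte at the lowest address.
Reassemble most-significant byte first: 2D 7E C9 E2 A3 9D → 0x2D7EC9E2A39D.
0x2D7EC9E2A39D = 50022576202653.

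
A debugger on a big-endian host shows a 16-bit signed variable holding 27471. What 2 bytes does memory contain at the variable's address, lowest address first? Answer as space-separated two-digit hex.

6B 4F

27471 in hexadecimal, padded to 16 bits, is 0x6B4F.
Split into bytes (most-significant first): 6B 4F.
In big-endian order the high byte comes first in memory.
So the memory order matches the most-significant-first order: 6B 4F.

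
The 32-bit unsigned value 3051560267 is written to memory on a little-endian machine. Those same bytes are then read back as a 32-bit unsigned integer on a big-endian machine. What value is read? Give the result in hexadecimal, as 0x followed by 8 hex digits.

3051560267 in 32-bit hexadecimal is 0xB5E31D4B.
Stored little-endian, the bytes at ascending addresses are 4B 1D E3 B5.
Read back as big-endian, the last byte is least significant, giving 0x4B1DE3B5.

0x4B1DE3B5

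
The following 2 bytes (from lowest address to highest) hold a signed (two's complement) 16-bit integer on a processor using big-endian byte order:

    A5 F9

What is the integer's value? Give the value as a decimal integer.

Big-endian stores the most-significant byte at the lowest address.
The bytes are already most-significant first: 0xA5F9.
Top bit is set, so as a signed 16-bit value this is 0xA5F9 − 2^16 = -23047.

-23047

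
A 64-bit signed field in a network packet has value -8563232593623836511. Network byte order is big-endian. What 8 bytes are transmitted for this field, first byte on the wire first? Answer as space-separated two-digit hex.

Two's complement of -8563232593623836511 in 64 bits: 8563232593623836511 = 0x76D6B6AC87FEE75F; invert → 0x89294953780118A0; add 1 → 0x89294953780118A1.
Split into bytes (most-significant first): 89 29 49 53 78 01 18 A1.
Big-endian stores the most-significant byte at the lowest address.
So the memory order matches the most-significant-first order: 89 29 49 53 78 01 18 A1.

89 29 49 53 78 01 18 A1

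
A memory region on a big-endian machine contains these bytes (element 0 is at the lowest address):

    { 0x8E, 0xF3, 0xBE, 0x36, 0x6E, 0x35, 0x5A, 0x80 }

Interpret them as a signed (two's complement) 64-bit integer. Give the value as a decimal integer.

Big-endian: lowest address holds the most-significant byte.
The bytes are already most-significant first: 0x8EF3BE366E355A80.
Top bit is set, so as a signed 64-bit value this is 0x8EF3BE366E355A80 − 2^64 = -8145958159996593536.

-8145958159996593536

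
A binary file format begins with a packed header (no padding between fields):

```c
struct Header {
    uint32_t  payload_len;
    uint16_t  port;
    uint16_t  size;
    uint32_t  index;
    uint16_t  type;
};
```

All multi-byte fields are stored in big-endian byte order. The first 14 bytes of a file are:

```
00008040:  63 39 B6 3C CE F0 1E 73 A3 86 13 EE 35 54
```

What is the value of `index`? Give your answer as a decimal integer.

`index` follows `payload_len` (4 B), `port` (2 B), `size` (2 B), so it starts at offset 4 + 2 + 2 = 8 and occupies 4 bytes.
Bytes at offsets 8..11: A3 86 13 EE.
In big-endian order the high byte comes first in memory.
The bytes are already most-significant first: 0xA38613EE.
0xA38613EE = 2743473134.

2743473134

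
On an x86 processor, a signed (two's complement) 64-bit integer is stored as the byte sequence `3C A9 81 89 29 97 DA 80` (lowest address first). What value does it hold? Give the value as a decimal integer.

-9161844287275423428

Little-endian stores the least-significant byte at the lowest address.
Reassemble most-significant byte first: 80 DA 97 29 89 81 A9 3C → 0x80DA97298981A93C.
Top bit is set, so as a signed 64-bit value this is 0x80DA97298981A93C − 2^64 = -9161844287275423428.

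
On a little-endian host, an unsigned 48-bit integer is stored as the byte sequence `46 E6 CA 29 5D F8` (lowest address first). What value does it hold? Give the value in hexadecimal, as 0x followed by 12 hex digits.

0xF85D29CAE646

Little-endian: lowest address holds the least-significant byte.
Reassemble most-significant byte first: F8 5D 29 CA E6 46 → 0xF85D29CAE646.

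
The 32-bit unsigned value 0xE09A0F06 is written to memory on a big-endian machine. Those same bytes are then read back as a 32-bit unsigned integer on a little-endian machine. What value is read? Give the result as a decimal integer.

Stored big-endian, the bytes at ascending addresses are E0 9A 0F 06.
Read back as little-endian, the first byte is least significant, giving 0x060F9AE0.
0x060F9AE0 = 101685984.

101685984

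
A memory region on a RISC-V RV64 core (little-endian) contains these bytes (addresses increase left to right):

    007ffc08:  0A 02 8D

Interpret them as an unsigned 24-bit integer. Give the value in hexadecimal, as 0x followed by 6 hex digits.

Little-endian stores the least-significant byte at the lowest address.
Reassemble most-significant byte first: 8D 02 0A → 0x8D020A.

0x8D020A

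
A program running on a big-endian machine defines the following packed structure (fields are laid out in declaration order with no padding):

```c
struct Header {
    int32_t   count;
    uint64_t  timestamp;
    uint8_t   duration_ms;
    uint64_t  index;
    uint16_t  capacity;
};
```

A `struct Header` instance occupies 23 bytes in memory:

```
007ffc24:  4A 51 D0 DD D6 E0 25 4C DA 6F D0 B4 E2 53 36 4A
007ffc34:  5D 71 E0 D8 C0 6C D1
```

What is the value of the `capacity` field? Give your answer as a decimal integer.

27857

`capacity` follows `count` (4 B), `timestamp` (8 B), `duration_ms` (1 B), `index` (8 B), so it starts at offset 4 + 8 + 1 + 8 = 21 and occupies 2 bytes.
Bytes at offsets 21..22: 6C D1.
Big-endian: lowest address holds the most-significant byte.
The bytes are already most-significant first: 0x6CD1.
0x6CD1 = 27857.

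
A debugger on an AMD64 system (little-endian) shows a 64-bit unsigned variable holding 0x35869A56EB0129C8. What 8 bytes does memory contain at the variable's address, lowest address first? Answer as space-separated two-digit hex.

Split into bytes (most-significant first): 35 86 9A 56 EB 01 29 C8.
Little-endian: lowest address holds the least-significant byte.
So at ascending addresses the bytes are C8 29 01 EB 56 9A 86 35.

C8 29 01 EB 56 9A 86 35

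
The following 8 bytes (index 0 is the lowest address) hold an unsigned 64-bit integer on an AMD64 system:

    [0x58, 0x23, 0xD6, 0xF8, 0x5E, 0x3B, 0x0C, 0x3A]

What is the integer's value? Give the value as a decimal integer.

Little-endian: lowest address holds the least-significant byte.
Reassemble most-significant byte first: 3A 0C 3B 5E F8 D6 23 58 → 0x3A0C3B5EF8D62358.
0x3A0C3B5EF8D62358 = 4182783433008096088.

4182783433008096088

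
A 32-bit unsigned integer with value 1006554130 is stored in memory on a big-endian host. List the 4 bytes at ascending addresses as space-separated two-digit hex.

3B FE CC 12

1006554130 in hexadecimal, padded to 32 bits, is 0x3BFECC12.
Split into bytes (most-significant first): 3B FE CC 12.
Big-endian: lowest address holds the most-significant byte.
So the memory order matches the most-significant-first order: 3B FE CC 12.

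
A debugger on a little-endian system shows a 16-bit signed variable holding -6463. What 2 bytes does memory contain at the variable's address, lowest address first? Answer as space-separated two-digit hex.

Two's complement of -6463 in 16 bits: 6463 = 0x193F; invert → 0xE6C0; add 1 → 0xE6C1.
Split into bytes (most-significant first): E6 C1.
In little-endian order the low byte comes first in memory.
So at ascending addresses the bytes are C1 E6.

C1 E6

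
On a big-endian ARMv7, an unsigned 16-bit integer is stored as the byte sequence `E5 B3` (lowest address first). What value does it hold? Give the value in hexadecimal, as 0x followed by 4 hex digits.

0xE5B3

Big-endian: lowest address holds the most-significant byte.
The bytes are already most-significant first: 0xE5B3.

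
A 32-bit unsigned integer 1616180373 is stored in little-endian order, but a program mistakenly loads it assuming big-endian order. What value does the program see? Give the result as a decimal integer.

2515817568

1616180373 in 32-bit hexadecimal is 0x6054F495.
Stored little-endian, the bytes at ascending addresses are 95 F4 54 60.
Read back as big-endian, the last byte is least significant, giving 0x95F45460.
0x95F45460 = 2515817568.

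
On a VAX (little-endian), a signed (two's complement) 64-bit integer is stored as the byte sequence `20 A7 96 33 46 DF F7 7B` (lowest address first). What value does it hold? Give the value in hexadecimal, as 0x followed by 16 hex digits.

Little-endian stores the least-significant byte at the lowest address.
Reassemble most-significant byte first: 7B F7 DF 46 33 96 A7 20 → 0x7BF7DF463396A720.

0x7BF7DF463396A720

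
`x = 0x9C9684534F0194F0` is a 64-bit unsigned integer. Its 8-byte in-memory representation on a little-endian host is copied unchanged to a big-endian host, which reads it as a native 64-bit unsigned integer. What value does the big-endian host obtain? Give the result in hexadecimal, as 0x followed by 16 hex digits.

0xF094014F5384969C

Stored little-endian, the bytes at ascending addresses are F0 94 01 4F 53 84 96 9C.
Read back as big-endian, the last byte is least significant, giving 0xF094014F5384969C.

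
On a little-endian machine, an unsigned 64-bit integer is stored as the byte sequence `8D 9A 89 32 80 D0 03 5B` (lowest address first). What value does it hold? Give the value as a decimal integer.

6558314731403844237

Little-endian: lowest address holds the least-significant byte.
Reassemble most-significant byte first: 5B 03 D0 80 32 89 9A 8D → 0x5B03D08032899A8D.
0x5B03D08032899A8D = 6558314731403844237.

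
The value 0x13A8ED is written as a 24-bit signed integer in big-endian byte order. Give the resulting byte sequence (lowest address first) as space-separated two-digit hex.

Split into bytes (most-significant first): 13 A8 ED.
Big-endian: lowest address holds the most-significant byte.
So the memory order matches the most-significant-first order: 13 A8 ED.

13 A8 ED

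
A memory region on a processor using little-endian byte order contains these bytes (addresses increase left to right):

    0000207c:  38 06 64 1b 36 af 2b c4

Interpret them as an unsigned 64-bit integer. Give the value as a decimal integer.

14135584502355068472

In little-endian order the low byte comes first in memory.
Reassemble most-significant byte first: C4 2B AF 36 1B 64 06 38 → 0xC42BAF361B640638.
0xC42BAF361B640638 = 14135584502355068472.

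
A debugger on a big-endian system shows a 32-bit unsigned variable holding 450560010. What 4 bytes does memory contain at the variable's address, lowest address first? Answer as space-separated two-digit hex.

450560010 in hexadecimal, padded to 32 bits, is 0x1ADB000A.
Split into bytes (most-significant first): 1A DB 00 0A.
In big-endian order the high byte comes first in memory.
So the memory order matches the most-significant-first order: 1A DB 00 0A.

1A DB 00 0A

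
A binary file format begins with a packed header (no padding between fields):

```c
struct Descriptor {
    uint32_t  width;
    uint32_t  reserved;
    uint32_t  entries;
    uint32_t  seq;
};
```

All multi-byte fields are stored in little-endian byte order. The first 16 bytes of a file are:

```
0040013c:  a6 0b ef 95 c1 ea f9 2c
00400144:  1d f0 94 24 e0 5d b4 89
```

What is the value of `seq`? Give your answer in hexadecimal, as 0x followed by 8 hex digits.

`seq` follows `width` (4 B), `reserved` (4 B), `entries` (4 B), so it starts at offset 4 + 4 + 4 = 12 and occupies 4 bytes.
Bytes at offsets 12..15: E0 5D B4 89.
Little-endian: lowest address holds the least-significant byte.
Reassemble most-significant byte first: 89 B4 5D E0 → 0x89B45DE0.

0x89B45DE0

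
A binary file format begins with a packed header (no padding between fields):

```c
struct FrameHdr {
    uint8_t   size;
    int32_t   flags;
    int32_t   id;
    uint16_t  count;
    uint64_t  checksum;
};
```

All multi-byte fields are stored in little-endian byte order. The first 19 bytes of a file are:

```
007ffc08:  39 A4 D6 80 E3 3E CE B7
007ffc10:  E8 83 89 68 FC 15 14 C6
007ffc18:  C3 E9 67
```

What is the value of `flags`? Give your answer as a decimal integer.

`flags` follows `size` (1 byte), so it starts at byte offset 1 and occupies 4 bytes.
Bytes at offsets 1..4: A4 D6 80 E3.
In little-endian order the low byte comes first in memory.
Reassemble most-significant byte first: E3 80 D6 A4 → 0xE380D6A4.
Top bit is set, so as a signed 32-bit value this is 0xE380D6A4 − 2^32 = -478095708.

-478095708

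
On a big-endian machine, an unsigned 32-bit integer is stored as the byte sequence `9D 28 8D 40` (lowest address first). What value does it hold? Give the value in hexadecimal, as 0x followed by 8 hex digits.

0x9D288D40

Big-endian: lowest address holds the most-significant byte.
The bytes are already most-significant first: 0x9D288D40.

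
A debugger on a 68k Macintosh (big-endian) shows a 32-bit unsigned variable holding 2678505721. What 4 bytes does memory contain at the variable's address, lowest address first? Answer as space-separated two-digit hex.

2678505721 in hexadecimal, padded to 32 bits, is 0x9FA6C0F9.
Split into bytes (most-significant first): 9F A6 C0 F9.
In big-endian order the high byte comes first in memory.
So the memory order matches the most-significant-first order: 9F A6 C0 F9.

9F A6 C0 F9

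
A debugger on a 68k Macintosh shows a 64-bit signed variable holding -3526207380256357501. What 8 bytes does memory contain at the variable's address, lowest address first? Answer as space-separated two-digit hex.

Two's complement of -3526207380256357501 in 64 bits: 3526207380256357501 = 0x30EF9AEE008A7C7D; invert → 0xCF106511FF758382; add 1 → 0xCF106511FF758383.
Split into bytes (most-significant first): CF 10 65 11 FF 75 83 83.
Big-endian stores the most-significant byte at the lowest address.
So the memory order matches the most-significant-first order: CF 10 65 11 FF 75 83 83.

CF 10 65 11 FF 75 83 83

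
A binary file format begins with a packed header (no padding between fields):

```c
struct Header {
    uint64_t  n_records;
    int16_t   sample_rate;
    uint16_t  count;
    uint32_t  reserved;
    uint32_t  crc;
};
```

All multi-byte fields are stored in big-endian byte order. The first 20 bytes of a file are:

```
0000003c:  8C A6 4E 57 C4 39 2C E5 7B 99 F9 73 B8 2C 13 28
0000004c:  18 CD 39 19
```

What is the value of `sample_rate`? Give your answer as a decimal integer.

31641

`sample_rate` follows `n_records` (8 bytes), so it starts at byte offset 8 and occupies 2 bytes.
Bytes at offsets 8..9: 7B 99.
Big-endian stores the most-significant byte at the lowest address.
The bytes are already most-significant first: 0x7B99.
0x7B99 = 31641.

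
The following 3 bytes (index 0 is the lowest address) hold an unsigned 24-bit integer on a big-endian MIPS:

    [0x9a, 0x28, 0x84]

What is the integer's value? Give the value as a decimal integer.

Big-endian stores the most-significant byte at the lowest address.
The bytes are already most-significant first: 0x9A2884.
0x9A2884 = 10102916.

10102916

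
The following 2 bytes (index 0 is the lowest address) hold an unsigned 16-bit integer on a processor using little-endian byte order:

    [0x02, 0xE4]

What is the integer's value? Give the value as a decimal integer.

58370

Little-endian stores the least-significant byte at the lowest address.
Reassemble most-significant byte first: E4 02 → 0xE402.
0xE402 = 58370.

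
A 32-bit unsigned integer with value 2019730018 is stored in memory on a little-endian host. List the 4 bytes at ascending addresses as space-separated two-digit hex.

2019730018 in hexadecimal, padded to 32 bits, is 0x7862A262.
Split into bytes (most-significant first): 78 62 A2 62.
In little-endian order the low byte comes first in memory.
So at ascending addresses the bytes are 62 A2 62 78.

62 A2 62 78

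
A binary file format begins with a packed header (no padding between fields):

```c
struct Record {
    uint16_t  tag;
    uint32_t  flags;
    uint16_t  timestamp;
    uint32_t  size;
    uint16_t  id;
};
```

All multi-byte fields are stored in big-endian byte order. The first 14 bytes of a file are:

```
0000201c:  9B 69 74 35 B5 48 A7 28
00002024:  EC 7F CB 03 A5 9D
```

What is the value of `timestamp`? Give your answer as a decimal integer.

`timestamp` follows `tag` (2 B), `flags` (4 B), so it starts at offset 2 + 4 = 6 and occupies 2 bytes.
Bytes at offsets 6..7: A7 28.
In big-endian order the high byte comes first in memory.
The bytes are already most-significant first: 0xA728.
0xA728 = 42792.

42792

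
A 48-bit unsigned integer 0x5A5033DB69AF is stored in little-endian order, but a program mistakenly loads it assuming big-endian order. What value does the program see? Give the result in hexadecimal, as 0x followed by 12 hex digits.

0xAF69DB33505A

Stored little-endian, the bytes at ascending addresses are AF 69 DB 33 50 5A.
Read back as big-endian, the last byte is least significant, giving 0xAF69DB33505A.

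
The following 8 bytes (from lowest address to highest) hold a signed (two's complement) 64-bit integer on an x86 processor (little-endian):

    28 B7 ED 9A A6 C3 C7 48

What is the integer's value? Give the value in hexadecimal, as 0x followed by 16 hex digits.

Little-endian: lowest address holds the least-significant byte.
Reassemble most-significant byte first: 48 C7 C3 A6 9A ED B7 28 → 0x48C7C3A69AEDB728.

0x48C7C3A69AEDB728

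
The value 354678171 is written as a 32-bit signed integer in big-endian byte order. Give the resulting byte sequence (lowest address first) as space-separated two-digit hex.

354678171 in hexadecimal, padded to 32 bits, is 0x1523F59B.
Split into bytes (most-significant first): 15 23 F5 9B.
Big-endian stores the most-significant byte at the lowest address.
So the memory order matches the most-significant-first order: 15 23 F5 9B.

15 23 F5 9B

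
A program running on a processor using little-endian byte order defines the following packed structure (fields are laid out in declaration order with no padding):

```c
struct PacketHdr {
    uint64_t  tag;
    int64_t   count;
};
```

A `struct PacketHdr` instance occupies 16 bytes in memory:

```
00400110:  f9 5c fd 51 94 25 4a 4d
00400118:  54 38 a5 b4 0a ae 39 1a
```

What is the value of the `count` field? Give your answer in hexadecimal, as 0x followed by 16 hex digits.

`count` follows `tag` (8 bytes), so it starts at byte offset 8 and occupies 8 bytes.
Bytes at offsets 8..15: 54 38 A5 B4 0A AE 39 1A.
Little-endian stores the least-significant byte at the lowest address.
Reassemble most-significant byte first: 1A 39 AE 0A B4 A5 38 54 → 0x1A39AE0AB4A53854.

0x1A39AE0AB4A53854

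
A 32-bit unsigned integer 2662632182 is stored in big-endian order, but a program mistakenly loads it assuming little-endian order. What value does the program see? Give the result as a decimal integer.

4136285342

2662632182 in 32-bit hexadecimal is 0x9EB48AF6.
Stored big-endian, the bytes at ascending addresses are 9E B4 8A F6.
Read back as little-endian, the first byte is least significant, giving 0xF68AB49E.
0xF68AB49E = 4136285342.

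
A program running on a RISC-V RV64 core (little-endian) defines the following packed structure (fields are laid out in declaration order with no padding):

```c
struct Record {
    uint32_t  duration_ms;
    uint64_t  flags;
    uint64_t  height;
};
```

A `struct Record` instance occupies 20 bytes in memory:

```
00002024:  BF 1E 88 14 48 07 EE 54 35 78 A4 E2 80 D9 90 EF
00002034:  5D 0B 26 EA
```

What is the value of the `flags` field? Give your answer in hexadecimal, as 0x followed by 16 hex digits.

0xE2A4783554EE0748

`flags` follows `duration_ms` (4 bytes), so it starts at byte offset 4 and occupies 8 bytes.
Bytes at offsets 4..11: 48 07 EE 54 35 78 A4 E2.
Little-endian: lowest address holds the least-significant byte.
Reassemble most-significant byte first: E2 A4 78 35 54 EE 07 48 → 0xE2A4783554EE0748.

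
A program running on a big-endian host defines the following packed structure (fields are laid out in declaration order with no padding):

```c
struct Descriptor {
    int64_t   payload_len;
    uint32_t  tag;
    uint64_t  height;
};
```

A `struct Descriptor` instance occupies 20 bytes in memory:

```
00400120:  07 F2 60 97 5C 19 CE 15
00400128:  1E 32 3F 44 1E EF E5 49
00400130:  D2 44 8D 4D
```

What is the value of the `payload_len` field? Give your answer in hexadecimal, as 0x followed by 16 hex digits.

`payload_len` is the first field, at byte offset 0, occupying 8 bytes.
Bytes at offsets 0..7: 07 F2 60 97 5C 19 CE 15.
In big-endian order the high byte comes first in memory.
The bytes are already most-significant first: 0x07F260975C19CE15.

0x07F260975C19CE15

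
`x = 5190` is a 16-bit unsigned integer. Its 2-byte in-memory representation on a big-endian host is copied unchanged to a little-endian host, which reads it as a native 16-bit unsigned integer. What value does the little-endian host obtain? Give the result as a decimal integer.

5190 in 16-bit hexadecimal is 0x1446.
Stored big-endian, the bytes at ascending addresses are 14 46.
Read back as little-endian, the first byte is least significant, giving 0x4614.
0x4614 = 17940.

17940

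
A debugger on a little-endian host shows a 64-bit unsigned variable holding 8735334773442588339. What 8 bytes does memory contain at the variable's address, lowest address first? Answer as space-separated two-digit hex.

8735334773442588339 in hexadecimal, padded to 64 bits, is 0x793A24B1D529AEB3.
Split into bytes (most-significant first): 79 3A 24 B1 D5 29 AE B3.
Little-endian stores the least-significant byte at the lowest address.
So at ascending addresses the bytes are B3 AE 29 D5 B1 24 3A 79.

B3 AE 29 D5 B1 24 3A 79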